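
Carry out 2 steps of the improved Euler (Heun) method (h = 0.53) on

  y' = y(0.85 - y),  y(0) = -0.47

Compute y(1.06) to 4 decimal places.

Heun: k1 = f(t_n, y_n); k2 = f(t_n + h, y_n + h·k1); y_{n+1} = y_n + (h/2)·(k1 + k2).
t=0.000000, y=-0.470000:
  k1 = f(0.000000, -0.470000) = -0.620400
  k2 = f(0.530000, -0.798812) = -1.317091
  y ← -0.470000 + (0.53/2)·(-0.620400 + (-1.317091)) = -0.983435
t=0.530000, y=-0.983435:
  k1 = f(0.530000, -0.983435) = -1.803064
  k2 = f(1.060000, -1.939059) = -5.408151
  y ← -0.983435 + (0.53/2)·(-1.803064 + (-5.408151)) = -2.894407
y(1.06) ≈ -2.8944

-2.8944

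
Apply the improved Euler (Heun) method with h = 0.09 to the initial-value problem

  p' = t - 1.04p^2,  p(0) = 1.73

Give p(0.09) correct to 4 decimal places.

Heun: k1 = f(t_n, p_n); k2 = f(t_n + h, p_n + h·k1); p_{n+1} = p_n + (h/2)·(k1 + k2).
t=0.000000, p=1.730000:
  k1 = f(0.000000, 1.730000) = -3.112616
  k2 = f(0.090000, 1.449865) = -2.096192
  p ← 1.730000 + (0.09/2)·(-3.112616 + (-2.096192)) = 1.495604
p(0.09) ≈ 1.4956

1.4956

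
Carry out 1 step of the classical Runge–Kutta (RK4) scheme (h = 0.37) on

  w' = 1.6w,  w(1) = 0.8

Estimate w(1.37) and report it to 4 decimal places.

RK4: k1 = f(x_n, w_n); k2 = f(x_n + h/2, w_n + (h/2)·k1); k3 = f(x_n + h/2, w_n + (h/2)·k2); k4 = f(x_n + h, w_n + h·k3); w_{n+1} = w_n + (h/6)·(k1 + 2k2 + 2k3 + k4).
x=1.000000, w=0.800000:
  k1 = f(1.000000, 0.800000) = 1.280000
  k2 = f(1.185000, 1.036800) = 1.658880
  k3 = f(1.185000, 1.106893) = 1.771028
  k4 = f(1.370000, 1.455281) = 2.328449
  w ← 0.800000 + (0.37/6)·(k1 + 2k2 + 2k3 + k4) = 1.445543
w(1.37) ≈ 1.4455

1.4455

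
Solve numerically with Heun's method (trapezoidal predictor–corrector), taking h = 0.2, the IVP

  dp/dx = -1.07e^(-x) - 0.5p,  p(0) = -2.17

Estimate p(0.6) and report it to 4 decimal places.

-2.0186

Heun: k1 = f(x_n, p_n); k2 = f(x_n + h, p_n + h·k1); p_{n+1} = p_n + (h/2)·(k1 + k2).
x=0.000000, p=-2.170000:
  k1 = f(0.000000, -2.170000) = 0.015000
  k2 = f(0.200000, -2.167000) = 0.207458
  p ← -2.170000 + (0.2/2)·(0.015000 + 0.207458) = -2.147754
x=0.200000, p=-2.147754:
  k1 = f(0.200000, -2.147754) = 0.197835
  k2 = f(0.400000, -2.108187) = 0.336851
  p ← -2.147754 + (0.2/2)·(0.197835 + 0.336851) = -2.094286
x=0.400000, p=-2.094286:
  k1 = f(0.400000, -2.094286) = 0.329900
  k2 = f(0.600000, -2.028305) = 0.426924
  p ← -2.094286 + (0.2/2)·(0.329900 + 0.426924) = -2.018603
p(0.6) ≈ -2.0186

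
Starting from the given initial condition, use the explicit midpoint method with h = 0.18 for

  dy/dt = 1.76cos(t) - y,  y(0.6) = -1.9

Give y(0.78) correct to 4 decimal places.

Midpoint: k1 = f(t_n, y_n); k2 = f(t_n + h/2, y_n + (h/2)·k1); y_{n+1} = y_n + h·k2.
t=0.600000, y=-1.900000:
  k1 = f(0.600000, -1.900000) = 3.352591
  k2 = f(0.690000, -1.598267) = 2.955660
  y ← -1.900000 + 0.18·2.955660 = -1.367981
y(0.78) ≈ -1.3680

-1.3680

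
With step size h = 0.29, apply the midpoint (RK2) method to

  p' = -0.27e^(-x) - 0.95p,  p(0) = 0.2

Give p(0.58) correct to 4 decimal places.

Midpoint: k1 = f(x_n, p_n); k2 = f(x_n + h/2, p_n + (h/2)·k1); p_{n+1} = p_n + h·k2.
x=0.000000, p=0.200000:
  k1 = f(0.000000, 0.200000) = -0.460000
  k2 = f(0.145000, 0.133300) = -0.360191
  p ← 0.200000 + 0.29·(-0.360191) = 0.095545
x=0.290000, p=0.095545:
  k1 = f(0.290000, 0.095545) = -0.292799
  k2 = f(0.435000, 0.053089) = -0.225196
  p ← 0.095545 + 0.29·(-0.225196) = 0.030238
p(0.58) ≈ 0.0302

0.0302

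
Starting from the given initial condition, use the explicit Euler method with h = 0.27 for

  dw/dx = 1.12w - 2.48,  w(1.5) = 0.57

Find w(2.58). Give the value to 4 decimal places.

-2.5167

Euler: w_{n+1} = w_n + h·f(x_n, w_n).
x=1.500000, w=0.570000: f=-1.841600 → w ← 0.570000 + 0.27·(-1.841600) = 0.072768
x=1.770000, w=0.072768: f=-2.398500 → w ← 0.072768 + 0.27·(-2.398500) = -0.574827
x=2.040000, w=-0.574827: f=-3.123806 → w ← -0.574827 + 0.27·(-3.123806) = -1.418255
x=2.310000, w=-1.418255: f=-4.068445 → w ← -1.418255 + 0.27·(-4.068445) = -2.516735
w(2.58) ≈ -2.5167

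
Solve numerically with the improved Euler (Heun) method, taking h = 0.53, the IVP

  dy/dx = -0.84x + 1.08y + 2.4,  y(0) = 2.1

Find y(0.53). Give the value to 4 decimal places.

5.1641

Heun: k1 = f(x_n, y_n); k2 = f(x_n + h, y_n + h·k1); y_{n+1} = y_n + (h/2)·(k1 + k2).
x=0.000000, y=2.100000:
  k1 = f(0.000000, 2.100000) = 4.668000
  k2 = f(0.530000, 4.574040) = 6.894763
  y ← 2.100000 + (0.53/2)·(4.668000 + 6.894763) = 5.164132
y(0.53) ≈ 5.1641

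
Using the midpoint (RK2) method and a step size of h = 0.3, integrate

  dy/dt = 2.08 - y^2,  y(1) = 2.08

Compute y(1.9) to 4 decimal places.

Midpoint: k1 = f(t_n, y_n); k2 = f(t_n + h/2, y_n + (h/2)·k1); y_{n+1} = y_n + h·k2.
t=1.000000, y=2.080000:
  k1 = f(1.000000, 2.080000) = -2.246400
  k2 = f(1.150000, 1.743040) = -0.958188
  y ← 2.080000 + 0.3·(-0.958188) = 1.792543
t=1.300000, y=1.792543:
  k1 = f(1.300000, 1.792543) = -1.133212
  k2 = f(1.450000, 1.622562) = -0.552706
  y ← 1.792543 + 0.3·(-0.552706) = 1.626732
t=1.600000, y=1.626732:
  k1 = f(1.600000, 1.626732) = -0.566256
  k2 = f(1.750000, 1.541793) = -0.297126
  y ← 1.626732 + 0.3·(-0.297126) = 1.537594
y(1.9) ≈ 1.5376

1.5376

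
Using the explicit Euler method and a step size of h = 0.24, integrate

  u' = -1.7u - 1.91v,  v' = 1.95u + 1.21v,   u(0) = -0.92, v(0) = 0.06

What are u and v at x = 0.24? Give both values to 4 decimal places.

-0.5721, -0.3531

Euler on (u,v): u_{n+1} = u_n + h·u', v_{n+1} = v_n + h·v'.
0.000000: (-0.920000, 0.060000); f=(1.449400, -1.721400) → (-0.572144, -0.353136)
(u(0.24), v(0.24)) ≈ (-0.5721, -0.3531)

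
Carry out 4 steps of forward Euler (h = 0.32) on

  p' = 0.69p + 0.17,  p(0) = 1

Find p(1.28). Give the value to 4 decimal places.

2.5220

Euler: p_{n+1} = p_n + h·f(t_n, p_n).
t=0.000000, p=1.000000: f=0.860000 → p ← 1.000000 + 0.32·0.860000 = 1.275200
t=0.320000, p=1.275200: f=1.049888 → p ← 1.275200 + 0.32·1.049888 = 1.611164
t=0.640000, p=1.611164: f=1.281703 → p ← 1.611164 + 0.32·1.281703 = 2.021309
t=0.960000, p=2.021309: f=1.564703 → p ← 2.021309 + 0.32·1.564703 = 2.522014
p(1.28) ≈ 2.5220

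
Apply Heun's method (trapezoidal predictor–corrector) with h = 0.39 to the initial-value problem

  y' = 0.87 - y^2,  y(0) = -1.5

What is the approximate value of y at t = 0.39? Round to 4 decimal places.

Heun: k1 = f(t_n, y_n); k2 = f(t_n + h, y_n + h·k1); y_{n+1} = y_n + (h/2)·(k1 + k2).
t=0.000000, y=-1.500000:
  k1 = f(0.000000, -1.500000) = -1.380000
  k2 = f(0.390000, -2.038200) = -3.284259
  y ← -1.500000 + (0.39/2)·(-1.380000 + (-3.284259)) = -2.409531
y(0.39) ≈ -2.4095

-2.4095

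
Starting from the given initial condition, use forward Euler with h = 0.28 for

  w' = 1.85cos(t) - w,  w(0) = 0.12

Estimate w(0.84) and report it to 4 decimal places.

1.1106

Euler: w_{n+1} = w_n + h·f(t_n, w_n).
t=0.000000, w=0.120000: f=1.730000 → w ← 0.120000 + 0.28·1.730000 = 0.604400
t=0.280000, w=0.604400: f=1.173553 → w ← 0.604400 + 0.28·1.173553 = 0.932995
t=0.560000, w=0.932995: f=0.634427 → w ← 0.932995 + 0.28·0.634427 = 1.110634
w(0.84) ≈ 1.1106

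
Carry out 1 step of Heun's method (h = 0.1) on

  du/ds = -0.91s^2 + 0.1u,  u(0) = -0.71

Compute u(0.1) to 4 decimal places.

Heun: k1 = f(s_n, u_n); k2 = f(s_n + h, u_n + h·k1); u_{n+1} = u_n + (h/2)·(k1 + k2).
s=0.000000, u=-0.710000:
  k1 = f(0.000000, -0.710000) = -0.071000
  k2 = f(0.100000, -0.717100) = -0.080810
  u ← -0.710000 + (0.1/2)·(-0.071000 + (-0.080810)) = -0.717591
u(0.1) ≈ -0.7176

-0.7176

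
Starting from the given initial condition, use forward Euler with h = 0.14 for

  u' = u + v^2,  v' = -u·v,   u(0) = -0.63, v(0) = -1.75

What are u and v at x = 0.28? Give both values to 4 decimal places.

Euler on (u,v): u_{n+1} = u_n + h·u', v_{n+1} = v_n + h·v'.
0.000000: (-0.630000, -1.750000); f=(2.432500, -1.102500) → (-0.289450, -1.904350)
0.140000: (-0.289450, -1.904350); f=(3.337099, -0.551214) → (0.177744, -1.981520)
(u(0.28), v(0.28)) ≈ (0.1777, -1.9815)

0.1777, -1.9815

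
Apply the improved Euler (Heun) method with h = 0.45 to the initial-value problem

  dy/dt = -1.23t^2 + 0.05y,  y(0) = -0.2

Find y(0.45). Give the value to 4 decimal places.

-0.2606

Heun: k1 = f(t_n, y_n); k2 = f(t_n + h, y_n + h·k1); y_{n+1} = y_n + (h/2)·(k1 + k2).
t=0.000000, y=-0.200000:
  k1 = f(0.000000, -0.200000) = -0.010000
  k2 = f(0.450000, -0.204500) = -0.259300
  y ← -0.200000 + (0.45/2)·(-0.010000 + (-0.259300)) = -0.260593
y(0.45) ≈ -0.2606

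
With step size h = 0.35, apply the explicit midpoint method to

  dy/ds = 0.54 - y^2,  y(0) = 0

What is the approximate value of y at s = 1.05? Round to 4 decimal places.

Midpoint: k1 = f(s_n, y_n); k2 = f(s_n + h/2, y_n + (h/2)·k1); y_{n+1} = y_n + h·k2.
s=0.000000, y=0.000000:
  k1 = f(0.000000, 0.000000) = 0.540000
  k2 = f(0.175000, 0.094500) = 0.531070
  y ← 0.000000 + 0.35·0.531070 = 0.185874
s=0.350000, y=0.185874:
  k1 = f(0.350000, 0.185874) = 0.505451
  k2 = f(0.525000, 0.274328) = 0.464744
  y ← 0.185874 + 0.35·0.464744 = 0.348535
s=0.700000, y=0.348535:
  k1 = f(0.700000, 0.348535) = 0.418523
  k2 = f(0.875000, 0.421776) = 0.362105
  y ← 0.348535 + 0.35·0.362105 = 0.475271
y(1.05) ≈ 0.4753

0.4753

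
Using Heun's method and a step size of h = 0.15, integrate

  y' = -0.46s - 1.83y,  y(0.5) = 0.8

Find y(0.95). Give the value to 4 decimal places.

Heun: k1 = f(s_n, y_n); k2 = f(s_n + h, y_n + h·k1); y_{n+1} = y_n + (h/2)·(k1 + k2).
s=0.500000, y=0.800000:
  k1 = f(0.500000, 0.800000) = -1.694000
  k2 = f(0.650000, 0.545900) = -1.297997
  y ← 0.800000 + (0.15/2)·(-1.694000 + (-1.297997)) = 0.575600
s=0.650000, y=0.575600:
  k1 = f(0.650000, 0.575600) = -1.352348
  k2 = f(0.800000, 0.372748) = -1.050129
  y ← 0.575600 + (0.15/2)·(-1.352348 + (-1.050129)) = 0.395414
s=0.800000, y=0.395414:
  k1 = f(0.800000, 0.395414) = -1.091608
  k2 = f(0.950000, 0.231673) = -0.860962
  y ← 0.395414 + (0.15/2)·(-1.091608 + (-0.860962)) = 0.248972
y(0.95) ≈ 0.2490

0.2490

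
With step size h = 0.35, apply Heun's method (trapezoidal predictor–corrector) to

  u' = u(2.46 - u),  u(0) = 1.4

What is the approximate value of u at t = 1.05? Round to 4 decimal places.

2.2863

Heun: k1 = f(t_n, u_n); k2 = f(t_n + h, u_n + h·k1); u_{n+1} = u_n + (h/2)·(k1 + k2).
t=0.000000, u=1.400000:
  k1 = f(0.000000, 1.400000) = 1.484000
  k2 = f(0.350000, 1.919400) = 1.037628
  u ← 1.400000 + (0.35/2)·(1.484000 + 1.037628) = 1.841285
t=0.350000, u=1.841285:
  k1 = f(0.350000, 1.841285) = 1.139231
  k2 = f(0.700000, 2.240016) = 0.492768
  u ← 1.841285 + (0.35/2)·(1.139231 + 0.492768) = 2.126885
t=0.700000, u=2.126885:
  k1 = f(0.700000, 2.126885) = 0.708498
  k2 = f(1.050000, 2.374859) = 0.202198
  u ← 2.126885 + (0.35/2)·(0.708498 + 0.202198) = 2.286256
u(1.05) ≈ 2.2863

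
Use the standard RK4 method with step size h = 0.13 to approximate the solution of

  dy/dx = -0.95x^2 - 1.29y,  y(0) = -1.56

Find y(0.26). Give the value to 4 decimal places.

RK4: k1 = f(x_n, y_n); k2 = f(x_n + h/2, y_n + (h/2)·k1); k3 = f(x_n + h/2, y_n + (h/2)·k2); k4 = f(x_n + h, y_n + h·k3); y_{n+1} = y_n + (h/6)·(k1 + 2k2 + 2k3 + k4).
x=0.000000, y=-1.560000:
  k1 = f(0.000000, -1.560000) = 2.012400
  k2 = f(0.065000, -1.429194) = 1.839647
  k3 = f(0.065000, -1.440423) = 1.854132
  k4 = f(0.130000, -1.318963) = 1.685407
  y ← -1.560000 + (0.13/6)·(k1 + 2k2 + 2k3 + k4) = -1.319817
x=0.130000, y=-1.319817:
  k1 = f(0.130000, -1.319817) = 1.686509
  k2 = f(0.195000, -1.210194) = 1.525027
  k3 = f(0.195000, -1.220690) = 1.538567
  k4 = f(0.260000, -1.119803) = 1.380326
  y ← -1.319817 + (0.13/6)·(k1 + 2k2 + 2k3 + k4) = -1.120613
y(0.26) ≈ -1.1206

-1.1206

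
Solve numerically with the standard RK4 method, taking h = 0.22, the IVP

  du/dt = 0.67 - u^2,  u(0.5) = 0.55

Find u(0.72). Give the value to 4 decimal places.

RK4: k1 = f(t_n, u_n); k2 = f(t_n + h/2, u_n + (h/2)·k1); k3 = f(t_n + h/2, u_n + (h/2)·k2); k4 = f(t_n + h, u_n + h·k3); u_{n+1} = u_n + (h/6)·(k1 + 2k2 + 2k3 + k4).
t=0.500000, u=0.550000:
  k1 = f(0.500000, 0.550000) = 0.367500
  k2 = f(0.610000, 0.590425) = 0.321398
  k3 = f(0.610000, 0.585354) = 0.327361
  k4 = f(0.720000, 0.622019) = 0.283092
  u ← 0.550000 + (0.22/6)·(k1 + 2k2 + 2k3 + k4) = 0.621431
u(0.72) ≈ 0.6214

0.6214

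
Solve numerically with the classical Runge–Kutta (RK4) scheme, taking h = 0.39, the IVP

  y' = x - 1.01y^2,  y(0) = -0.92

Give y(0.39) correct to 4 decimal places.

RK4: k1 = f(x_n, y_n); k2 = f(x_n + h/2, y_n + (h/2)·k1); k3 = f(x_n + h/2, y_n + (h/2)·k2); k4 = f(x_n + h, y_n + h·k3); y_{n+1} = y_n + (h/6)·(k1 + 2k2 + 2k3 + k4).
x=0.000000, y=-0.920000:
  k1 = f(0.000000, -0.920000) = -0.854864
  k2 = f(0.195000, -1.086698) = -0.997723
  k3 = f(0.195000, -1.114556) = -1.059657
  k4 = f(0.390000, -1.333266) = -1.405375
  y ← -0.920000 + (0.39/6)·(k1 + 2k2 + 2k3 + k4) = -1.334375
y(0.39) ≈ -1.3344

-1.3344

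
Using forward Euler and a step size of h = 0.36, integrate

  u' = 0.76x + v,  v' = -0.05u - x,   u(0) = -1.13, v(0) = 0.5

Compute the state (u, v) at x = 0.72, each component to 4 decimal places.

-0.6642, 0.4078

Euler on (u,v): u_{n+1} = u_n + h·u', v_{n+1} = v_n + h·v'.
0.000000: (-1.130000, 0.500000); f=(0.500000, 0.056500) → (-0.950000, 0.520340)
0.360000: (-0.950000, 0.520340); f=(0.793940, -0.312500) → (-0.664182, 0.407840)
(u(0.72), v(0.72)) ≈ (-0.6642, 0.4078)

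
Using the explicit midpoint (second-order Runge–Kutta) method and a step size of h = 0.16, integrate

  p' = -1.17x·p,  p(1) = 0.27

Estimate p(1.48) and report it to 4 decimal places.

Midpoint: k1 = f(x_n, p_n); k2 = f(x_n + h/2, p_n + (h/2)·k1); p_{n+1} = p_n + h·k2.
x=1.000000, p=0.270000:
  k1 = f(1.000000, 0.270000) = -0.315900
  k2 = f(1.080000, 0.244728) = -0.309238
  p ← 0.270000 + 0.16·(-0.309238) = 0.220522
x=1.160000, p=0.220522:
  k1 = f(1.160000, 0.220522) = -0.299292
  k2 = f(1.240000, 0.196578) = -0.285196
  p ← 0.220522 + 0.16·(-0.285196) = 0.174891
x=1.320000, p=0.174891:
  k1 = f(1.320000, 0.174891) = -0.270101
  k2 = f(1.400000, 0.153282) = -0.251077
  p ← 0.174891 + 0.16·(-0.251077) = 0.134718
p(1.48) ≈ 0.1347

0.1347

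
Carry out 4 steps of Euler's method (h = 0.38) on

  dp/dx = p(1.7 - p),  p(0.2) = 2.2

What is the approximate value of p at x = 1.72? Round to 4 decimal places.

Euler: p_{n+1} = p_n + h·f(x_n, p_n).
x=0.200000, p=2.200000: f=-1.100000 → p ← 2.200000 + 0.38·(-1.100000) = 1.782000
x=0.580000, p=1.782000: f=-0.146124 → p ← 1.782000 + 0.38·(-0.146124) = 1.726473
x=0.960000, p=1.726473: f=-0.045705 → p ← 1.726473 + 0.38·(-0.045705) = 1.709105
x=1.340000, p=1.709105: f=-0.015562 → p ← 1.709105 + 0.38·(-0.015562) = 1.703192
p(1.72) ≈ 1.7032

1.7032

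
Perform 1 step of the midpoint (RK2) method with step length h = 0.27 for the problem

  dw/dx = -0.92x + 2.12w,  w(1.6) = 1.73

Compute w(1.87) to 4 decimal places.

Midpoint: k1 = f(x_n, w_n); k2 = f(x_n + h/2, w_n + (h/2)·k1); w_{n+1} = w_n + h·k2.
x=1.600000, w=1.730000:
  k1 = f(1.600000, 1.730000) = 2.195600
  k2 = f(1.735000, 2.026406) = 2.699781
  w ← 1.730000 + 0.27·2.699781 = 2.458941
w(1.87) ≈ 2.4589

2.4589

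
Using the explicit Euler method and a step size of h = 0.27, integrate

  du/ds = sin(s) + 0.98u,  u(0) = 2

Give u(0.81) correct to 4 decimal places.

4.2746

Euler: u_{n+1} = u_n + h·f(s_n, u_n).
s=0.000000, u=2.000000: f=1.960000 → u ← 2.000000 + 0.27·1.960000 = 2.529200
s=0.270000, u=2.529200: f=2.745347 → u ← 2.529200 + 0.27·2.745347 = 3.270444
s=0.540000, u=3.270444: f=3.719171 → u ← 3.270444 + 0.27·3.719171 = 4.274620
u(0.81) ≈ 4.2746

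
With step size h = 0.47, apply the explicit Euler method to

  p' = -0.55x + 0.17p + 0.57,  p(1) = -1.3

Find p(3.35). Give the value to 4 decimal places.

Euler: p_{n+1} = p_n + h·f(x_n, p_n).
x=1.000000, p=-1.300000: f=-0.201000 → p ← -1.300000 + 0.47·(-0.201000) = -1.394470
x=1.470000, p=-1.394470: f=-0.475560 → p ← -1.394470 + 0.47·(-0.475560) = -1.617983
x=1.940000, p=-1.617983: f=-0.772057 → p ← -1.617983 + 0.47·(-0.772057) = -1.980850
x=2.410000, p=-1.980850: f=-1.092245 → p ← -1.980850 + 0.47·(-1.092245) = -2.494205
x=2.880000, p=-2.494205: f=-1.438015 → p ← -2.494205 + 0.47·(-1.438015) = -3.170072
p(3.35) ≈ -3.1701

-3.1701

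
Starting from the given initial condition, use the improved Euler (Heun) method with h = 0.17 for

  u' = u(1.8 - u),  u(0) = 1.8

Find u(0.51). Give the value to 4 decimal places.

Heun: k1 = f(t_n, u_n); k2 = f(t_n + h, u_n + h·k1); u_{n+1} = u_n + (h/2)·(k1 + k2).
t=0.000000, u=1.800000:
  k1 = f(0.000000, 1.800000) = 0.000000
  k2 = f(0.170000, 1.800000) = 0.000000
  u ← 1.800000 + (0.17/2)·(0.000000 + 0.000000) = 1.800000
t=0.170000, u=1.800000:
  k1 = f(0.170000, 1.800000) = 0.000000
  k2 = f(0.340000, 1.800000) = 0.000000
  u ← 1.800000 + (0.17/2)·(0.000000 + 0.000000) = 1.800000
t=0.340000, u=1.800000:
  k1 = f(0.340000, 1.800000) = 0.000000
  k2 = f(0.510000, 1.800000) = 0.000000
  u ← 1.800000 + (0.17/2)·(0.000000 + 0.000000) = 1.800000
u(0.51) ≈ 1.8000

1.8000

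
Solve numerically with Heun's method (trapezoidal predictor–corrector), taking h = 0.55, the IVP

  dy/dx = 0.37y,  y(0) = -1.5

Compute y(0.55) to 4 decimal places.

Heun: k1 = f(x_n, y_n); k2 = f(x_n + h, y_n + h·k1); y_{n+1} = y_n + (h/2)·(k1 + k2).
x=0.000000, y=-1.500000:
  k1 = f(0.000000, -1.500000) = -0.555000
  k2 = f(0.550000, -1.805250) = -0.667942
  y ← -1.500000 + (0.55/2)·(-0.555000 + (-0.667942)) = -1.836309
y(0.55) ≈ -1.8363

-1.8363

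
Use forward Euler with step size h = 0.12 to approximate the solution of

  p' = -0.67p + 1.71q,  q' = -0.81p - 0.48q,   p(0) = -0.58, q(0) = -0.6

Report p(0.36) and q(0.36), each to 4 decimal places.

Euler on (p,q): p_{n+1} = p_n + h·p', q_{n+1} = q_n + h·q'.
0.000000: (-0.580000, -0.600000); f=(-0.637400, 0.757800) → (-0.656488, -0.509064)
0.120000: (-0.656488, -0.509064); f=(-0.430652, 0.776106) → (-0.708166, -0.415931)
0.240000: (-0.708166, -0.415931); f=(-0.236771, 0.773262) → (-0.736579, -0.323140)
(p(0.36), q(0.36)) ≈ (-0.7366, -0.3231)

-0.7366, -0.3231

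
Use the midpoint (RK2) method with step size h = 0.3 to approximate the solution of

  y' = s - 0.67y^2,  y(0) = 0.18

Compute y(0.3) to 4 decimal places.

0.2187

Midpoint: k1 = f(s_n, y_n); k2 = f(s_n + h/2, y_n + (h/2)·k1); y_{n+1} = y_n + h·k2.
s=0.000000, y=0.180000:
  k1 = f(0.000000, 0.180000) = -0.021708
  k2 = f(0.150000, 0.176744) = 0.129070
  y ← 0.180000 + 0.3·0.129070 = 0.218721
y(0.3) ≈ 0.2187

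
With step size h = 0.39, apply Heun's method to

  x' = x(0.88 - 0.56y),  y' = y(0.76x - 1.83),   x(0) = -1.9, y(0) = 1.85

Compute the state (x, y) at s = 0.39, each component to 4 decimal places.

Heun on (x,y): k1 = f(s_n, state_n); k2 = f(s_n + h, state_n + h·k1); state_{n+1} = state_n + (h/2)·(k1 + k2).
0.000000: (-1.900000, 1.850000)
  k1 = (0.296400, -6.056900)
  predictor → (-1.784404, -0.512191)
  k2 = (-2.082091, 1.631916)
  → (-2.248210, 0.987128)
(x(0.39), y(0.39)) ≈ (-2.2482, 0.9871)

-2.2482, 0.9871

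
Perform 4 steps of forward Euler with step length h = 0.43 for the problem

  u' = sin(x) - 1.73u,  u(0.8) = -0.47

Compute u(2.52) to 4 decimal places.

0.5128

Euler: u_{n+1} = u_n + h·f(x_n, u_n).
x=0.800000, u=-0.470000: f=1.530456 → u ← -0.470000 + 0.43·1.530456 = 0.188096
x=1.230000, u=0.188096: f=0.617083 → u ← 0.188096 + 0.43·0.617083 = 0.453442
x=1.660000, u=0.453442: f=0.211570 → u ← 0.453442 + 0.43·0.211570 = 0.544417
x=2.090000, u=0.544417: f=-0.073626 → u ← 0.544417 + 0.43·(-0.073626) = 0.512757
u(2.52) ≈ 0.5128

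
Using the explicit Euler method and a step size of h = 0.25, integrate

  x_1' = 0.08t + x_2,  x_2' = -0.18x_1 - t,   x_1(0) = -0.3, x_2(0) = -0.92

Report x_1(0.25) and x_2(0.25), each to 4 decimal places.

Euler on (x_1,x_2): x_1_{n+1} = x_1_n + h·x_1', x_2_{n+1} = x_2_n + h·x_2'.
0.000000: (-0.300000, -0.920000); f=(-0.920000, 0.054000) → (-0.530000, -0.906500)
(x_1(0.25), x_2(0.25)) ≈ (-0.5300, -0.9065)

-0.5300, -0.9065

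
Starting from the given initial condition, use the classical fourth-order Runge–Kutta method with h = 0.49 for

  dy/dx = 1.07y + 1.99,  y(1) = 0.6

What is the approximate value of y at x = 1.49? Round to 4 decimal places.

2.2946

RK4: k1 = f(x_n, y_n); k2 = f(x_n + h/2, y_n + (h/2)·k1); k3 = f(x_n + h/2, y_n + (h/2)·k2); k4 = f(x_n + h, y_n + h·k3); y_{n+1} = y_n + (h/6)·(k1 + 2k2 + 2k3 + k4).
x=1.000000, y=0.600000:
  k1 = f(1.000000, 0.600000) = 2.632000
  k2 = f(1.245000, 1.244840) = 3.321979
  k3 = f(1.245000, 1.413885) = 3.502857
  k4 = f(1.490000, 2.316400) = 4.468548
  y ← 0.600000 + (0.49/6)·(k1 + 2k2 + 2k3 + k4) = 2.294601
y(1.49) ≈ 2.2946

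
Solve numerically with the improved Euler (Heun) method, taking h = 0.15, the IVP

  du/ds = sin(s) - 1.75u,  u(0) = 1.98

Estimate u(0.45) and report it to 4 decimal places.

0.9900

Heun: k1 = f(s_n, u_n); k2 = f(s_n + h, u_n + h·k1); u_{n+1} = u_n + (h/2)·(k1 + k2).
s=0.000000, u=1.980000:
  k1 = f(0.000000, 1.980000) = -3.465000
  k2 = f(0.150000, 1.460250) = -2.405999
  u ← 1.980000 + (0.15/2)·(-3.465000 + (-2.405999)) = 1.539675
s=0.150000, u=1.539675:
  k1 = f(0.150000, 1.539675) = -2.544993
  k2 = f(0.300000, 1.157926) = -1.730850
  u ← 1.539675 + (0.15/2)·(-2.544993 + (-1.730850)) = 1.218987
s=0.300000, u=1.218987:
  k1 = f(0.300000, 1.218987) = -1.837707
  k2 = f(0.450000, 0.943331) = -1.215863
  u ← 1.218987 + (0.15/2)·(-1.837707 + (-1.215863)) = 0.989969
u(0.45) ≈ 0.9900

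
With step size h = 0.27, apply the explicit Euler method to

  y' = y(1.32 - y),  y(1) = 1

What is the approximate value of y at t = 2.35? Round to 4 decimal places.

Euler: y_{n+1} = y_n + h·f(t_n, y_n).
t=1.000000, y=1.000000: f=0.320000 → y ← 1.000000 + 0.27·0.320000 = 1.086400
t=1.270000, y=1.086400: f=0.253783 → y ← 1.086400 + 0.27·0.253783 = 1.154921
t=1.540000, y=1.154921: f=0.190653 → y ← 1.154921 + 0.27·0.190653 = 1.206398
t=1.810000, y=1.206398: f=0.137050 → y ← 1.206398 + 0.27·0.137050 = 1.243401
t=2.080000, y=1.243401: f=0.095243 → y ← 1.243401 + 0.27·0.095243 = 1.269117
y(2.35) ≈ 1.2691

1.2691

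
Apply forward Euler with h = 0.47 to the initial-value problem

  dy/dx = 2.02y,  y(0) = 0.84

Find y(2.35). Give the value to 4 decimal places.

Euler: y_{n+1} = y_n + h·f(x_n, y_n).
x=0.000000, y=0.840000: f=1.696800 → y ← 0.840000 + 0.47·1.696800 = 1.637496
x=0.470000, y=1.637496: f=3.307742 → y ← 1.637496 + 0.47·3.307742 = 3.192135
x=0.940000, y=3.192135: f=6.448112 → y ← 3.192135 + 0.47·6.448112 = 6.222747
x=1.410000, y=6.222747: f=12.569950 → y ← 6.222747 + 0.47·12.569950 = 12.130624
x=1.880000, y=12.130624: f=24.503860 → y ← 12.130624 + 0.47·24.503860 = 23.647438
y(2.35) ≈ 23.6474

23.6474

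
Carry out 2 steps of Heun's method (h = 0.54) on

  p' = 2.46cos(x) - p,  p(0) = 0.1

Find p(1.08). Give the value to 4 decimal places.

1.1420

Heun: k1 = f(x_n, p_n); k2 = f(x_n + h, p_n + h·k1); p_{n+1} = p_n + (h/2)·(k1 + k2).
x=0.000000, p=0.100000:
  k1 = f(0.000000, 0.100000) = 2.360000
  k2 = f(0.540000, 1.374400) = 0.735563
  p ← 0.100000 + (0.54/2)·(2.360000 + 0.735563) = 0.935802
x=0.540000, p=0.935802:
  k1 = f(0.540000, 0.935802) = 1.174161
  k2 = f(1.080000, 1.569849) = -0.410381
  p ← 0.935802 + (0.54/2)·(1.174161 + (-0.410381)) = 1.142023
p(1.08) ≈ 1.1420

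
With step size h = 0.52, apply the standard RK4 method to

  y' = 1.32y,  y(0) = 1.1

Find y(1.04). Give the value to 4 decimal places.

RK4: k1 = f(s_n, y_n); k2 = f(s_n + h/2, y_n + (h/2)·k1); k3 = f(s_n + h/2, y_n + (h/2)·k2); k4 = f(s_n + h, y_n + h·k3); y_{n+1} = y_n + (h/6)·(k1 + 2k2 + 2k3 + k4).
s=0.000000, y=1.100000:
  k1 = f(0.000000, 1.100000) = 1.452000
  k2 = f(0.260000, 1.477520) = 1.950326
  k3 = f(0.260000, 1.607085) = 2.121352
  k4 = f(0.520000, 2.203103) = 2.908096
  y ← 1.100000 + (0.52/6)·(k1 + 2k2 + 2k3 + k4) = 2.183633
s=0.520000, y=2.183633:
  k1 = f(0.520000, 2.183633) = 2.882395
  k2 = f(0.780000, 2.933055) = 3.871633
  k3 = f(0.780000, 3.190257) = 4.211139
  k4 = f(1.040000, 4.373425) = 5.772921
  y ← 2.183633 + (0.52/6)·(k1 + 2k2 + 2k3 + k4) = 4.334774
y(1.04) ≈ 4.3348

4.3348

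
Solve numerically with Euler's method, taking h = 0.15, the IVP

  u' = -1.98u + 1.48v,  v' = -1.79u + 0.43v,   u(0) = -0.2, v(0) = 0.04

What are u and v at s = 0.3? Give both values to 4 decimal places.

-0.0712, 0.1379

Euler on (u,v): u_{n+1} = u_n + h·u', v_{n+1} = v_n + h·v'.
0.000000: (-0.200000, 0.040000); f=(0.455200, 0.375200) → (-0.131720, 0.096280)
0.150000: (-0.131720, 0.096280); f=(0.403300, 0.277179) → (-0.071225, 0.137857)
(u(0.3), v(0.3)) ≈ (-0.0712, 0.1379)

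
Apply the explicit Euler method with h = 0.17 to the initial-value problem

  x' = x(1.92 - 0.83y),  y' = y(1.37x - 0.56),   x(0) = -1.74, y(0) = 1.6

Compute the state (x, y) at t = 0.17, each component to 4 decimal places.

Euler on (x,y): x_{n+1} = x_n + h·x', y_{n+1} = y_n + h·y'.
0.000000: (-1.740000, 1.600000); f=(-1.030080, -4.710080) → (-1.915114, 0.799286)
(x(0.17), y(0.17)) ≈ (-1.9151, 0.7993)

-1.9151, 0.7993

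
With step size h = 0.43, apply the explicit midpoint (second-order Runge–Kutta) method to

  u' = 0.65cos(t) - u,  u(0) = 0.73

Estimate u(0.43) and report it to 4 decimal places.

Midpoint: k1 = f(t_n, u_n); k2 = f(t_n + h/2, u_n + (h/2)·k1); u_{n+1} = u_n + h·k2.
t=0.000000, u=0.730000:
  k1 = f(0.000000, 0.730000) = -0.080000
  k2 = f(0.215000, 0.712800) = -0.077765
  u ← 0.730000 + 0.43·(-0.077765) = 0.696561
u(0.43) ≈ 0.6966

0.6966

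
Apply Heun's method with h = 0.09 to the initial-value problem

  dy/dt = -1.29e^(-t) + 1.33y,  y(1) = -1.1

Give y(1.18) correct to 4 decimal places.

-1.4854

Heun: k1 = f(t_n, y_n); k2 = f(t_n + h, y_n + h·k1); y_{n+1} = y_n + (h/2)·(k1 + k2).
t=1.000000, y=-1.100000:
  k1 = f(1.000000, -1.100000) = -1.937564
  k2 = f(1.090000, -1.274381) = -2.128646
  y ← -1.100000 + (0.09/2)·(-1.937564 + (-2.128646)) = -1.282979
t=1.090000, y=-1.282979:
  k1 = f(1.090000, -1.282979) = -2.140082
  k2 = f(1.180000, -1.475587) = -2.358920
  y ← -1.282979 + (0.09/2)·(-2.140082 + (-2.358920)) = -1.485435
y(1.18) ≈ -1.4854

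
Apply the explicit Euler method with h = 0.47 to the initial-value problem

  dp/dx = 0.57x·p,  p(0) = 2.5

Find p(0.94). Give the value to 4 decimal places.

Euler: p_{n+1} = p_n + h·f(x_n, p_n).
x=0.000000, p=2.500000: f=0.000000 → p ← 2.500000 + 0.47·0.000000 = 2.500000
x=0.470000, p=2.500000: f=0.669750 → p ← 2.500000 + 0.47·0.669750 = 2.814782
p(0.94) ≈ 2.8148

2.8148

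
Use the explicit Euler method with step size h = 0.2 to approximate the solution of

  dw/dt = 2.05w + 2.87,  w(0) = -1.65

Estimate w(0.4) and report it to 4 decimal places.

Euler: w_{n+1} = w_n + h·f(t_n, w_n).
t=0.000000, w=-1.650000: f=-0.512500 → w ← -1.650000 + 0.2·(-0.512500) = -1.752500
t=0.200000, w=-1.752500: f=-0.722625 → w ← -1.752500 + 0.2·(-0.722625) = -1.897025
w(0.4) ≈ -1.8970

-1.8970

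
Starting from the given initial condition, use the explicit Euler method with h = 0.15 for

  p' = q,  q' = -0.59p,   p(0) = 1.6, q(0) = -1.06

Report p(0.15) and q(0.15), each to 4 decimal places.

1.4410, -1.2016

Euler on (p,q): p_{n+1} = p_n + h·p', q_{n+1} = q_n + h·q'.
0.000000: (1.600000, -1.060000); f=(-1.060000, -0.944000) → (1.441000, -1.201600)
(p(0.15), q(0.15)) ≈ (1.4410, -1.2016)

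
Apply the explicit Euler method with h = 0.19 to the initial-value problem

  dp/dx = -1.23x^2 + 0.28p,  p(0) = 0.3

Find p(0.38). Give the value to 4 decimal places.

Euler: p_{n+1} = p_n + h·f(x_n, p_n).
x=0.000000, p=0.300000: f=0.084000 → p ← 0.300000 + 0.19·0.084000 = 0.315960
x=0.190000, p=0.315960: f=0.044066 → p ← 0.315960 + 0.19·0.044066 = 0.324333
p(0.38) ≈ 0.3243

0.3243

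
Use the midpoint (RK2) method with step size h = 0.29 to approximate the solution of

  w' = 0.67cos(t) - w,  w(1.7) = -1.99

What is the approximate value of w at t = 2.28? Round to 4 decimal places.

-1.2548

Midpoint: k1 = f(t_n, w_n); k2 = f(t_n + h/2, w_n + (h/2)·k1); w_{n+1} = w_n + h·k2.
t=1.700000, w=-1.990000:
  k1 = f(1.700000, -1.990000) = 1.903674
  k2 = f(1.845000, -1.713967) = 1.532544
  w ← -1.990000 + 0.29·1.532544 = -1.545562
t=1.990000, w=-1.545562:
  k1 = f(1.990000, -1.545562) = 1.272850
  k2 = f(2.135000, -1.360999) = 1.002721
  w ← -1.545562 + 0.29·1.002721 = -1.254773
w(2.28) ≈ -1.2548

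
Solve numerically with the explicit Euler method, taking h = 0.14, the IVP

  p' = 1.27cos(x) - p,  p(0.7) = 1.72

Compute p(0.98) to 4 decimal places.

1.5077

Euler: p_{n+1} = p_n + h·f(x_n, p_n).
x=0.700000, p=1.720000: f=-0.748650 → p ← 1.720000 + 0.14·(-0.748650) = 1.615189
x=0.840000, p=1.615189: f=-0.767511 → p ← 1.615189 + 0.14·(-0.767511) = 1.507737
p(0.98) ≈ 1.5077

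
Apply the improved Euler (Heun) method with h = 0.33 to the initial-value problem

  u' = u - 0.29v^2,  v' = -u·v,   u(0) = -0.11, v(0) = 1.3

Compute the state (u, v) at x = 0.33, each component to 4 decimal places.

-0.3467, 1.3921

Heun on (u,v): k1 = f(x_n, state_n); k2 = f(x_n + h, state_n + h·k1); state_{n+1} = state_n + (h/2)·(k1 + k2).
0.000000: (-0.110000, 1.300000)
  k1 = (-0.600100, 0.143000)
  predictor → (-0.308033, 1.347190)
  k2 = (-0.834360, 0.414979)
  → (-0.346686, 1.392067)
(u(0.33), v(0.33)) ≈ (-0.3467, 1.3921)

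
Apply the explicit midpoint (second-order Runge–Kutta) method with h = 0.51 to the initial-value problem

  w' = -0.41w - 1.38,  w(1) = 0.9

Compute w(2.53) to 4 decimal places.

Midpoint: k1 = f(x_n, w_n); k2 = f(x_n + h/2, w_n + (h/2)·k1); w_{n+1} = w_n + h·k2.
x=1.000000, w=0.900000:
  k1 = f(1.000000, 0.900000) = -1.749000
  k2 = f(1.255000, 0.454005) = -1.566142
  w ← 0.900000 + 0.51·(-1.566142) = 0.101268
x=1.510000, w=0.101268:
  k1 = f(1.510000, 0.101268) = -1.421520
  k2 = f(1.765000, -0.261220) = -1.272900
  w ← 0.101268 + 0.51·(-1.272900) = -0.547911
x=2.020000, w=-0.547911:
  k1 = f(2.020000, -0.547911) = -1.155356
  k2 = f(2.275000, -0.842527) = -1.034564
  w ← -0.547911 + 0.51·(-1.034564) = -1.075539
w(2.53) ≈ -1.0755

-1.0755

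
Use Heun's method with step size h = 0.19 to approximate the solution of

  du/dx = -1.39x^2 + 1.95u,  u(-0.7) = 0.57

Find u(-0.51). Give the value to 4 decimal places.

Heun: k1 = f(x_n, u_n); k2 = f(x_n + h, u_n + h·k1); u_{n+1} = u_n + (h/2)·(k1 + k2).
x=-0.700000, u=0.570000:
  k1 = f(-0.700000, 0.570000) = 0.430400
  k2 = f(-0.510000, 0.651776) = 0.909424
  u ← 0.570000 + (0.19/2)·(0.430400 + 0.909424) = 0.697283
u(-0.51) ≈ 0.6973

0.6973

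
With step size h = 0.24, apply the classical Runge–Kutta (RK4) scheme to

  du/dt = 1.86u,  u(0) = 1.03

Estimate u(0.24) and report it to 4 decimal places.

1.6094

RK4: k1 = f(t_n, u_n); k2 = f(t_n + h/2, u_n + (h/2)·k1); k3 = f(t_n + h/2, u_n + (h/2)·k2); k4 = f(t_n + h, u_n + h·k3); u_{n+1} = u_n + (h/6)·(k1 + 2k2 + 2k3 + k4).
t=0.000000, u=1.030000:
  k1 = f(0.000000, 1.030000) = 1.915800
  k2 = f(0.120000, 1.259896) = 2.343407
  k3 = f(0.120000, 1.311209) = 2.438848
  k4 = f(0.240000, 1.615324) = 3.004502
  u ← 1.030000 + (0.24/6)·(k1 + 2k2 + 2k3 + k4) = 1.609392
u(0.24) ≈ 1.6094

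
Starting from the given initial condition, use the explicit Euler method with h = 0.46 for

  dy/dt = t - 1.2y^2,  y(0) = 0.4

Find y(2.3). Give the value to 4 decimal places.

Euler: y_{n+1} = y_n + h·f(t_n, y_n).
t=0.000000, y=0.400000: f=-0.192000 → y ← 0.400000 + 0.46·(-0.192000) = 0.311680
t=0.460000, y=0.311680: f=0.343427 → y ← 0.311680 + 0.46·0.343427 = 0.469656
t=0.920000, y=0.469656: f=0.655308 → y ← 0.469656 + 0.46·0.655308 = 0.771098
t=1.380000, y=0.771098: f=0.666490 → y ← 0.771098 + 0.46·0.666490 = 1.077683
t=1.840000, y=1.077683: f=0.446319 → y ← 1.077683 + 0.46·0.446319 = 1.282990
y(2.3) ≈ 1.2830

1.2830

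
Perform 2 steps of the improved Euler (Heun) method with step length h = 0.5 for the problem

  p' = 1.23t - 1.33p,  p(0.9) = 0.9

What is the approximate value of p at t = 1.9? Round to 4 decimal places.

Heun: k1 = f(t_n, p_n); k2 = f(t_n + h, p_n + h·k1); p_{n+1} = p_n + (h/2)·(k1 + k2).
t=0.900000, p=0.900000:
  k1 = f(0.900000, 0.900000) = -0.090000
  k2 = f(1.400000, 0.855000) = 0.584850
  p ← 0.900000 + (0.5/2)·(-0.090000 + 0.584850) = 1.023713
t=1.400000, p=1.023713:
  k1 = f(1.400000, 1.023713) = 0.360462
  k2 = f(1.900000, 1.203944) = 0.735755
  p ← 1.023713 + (0.5/2)·(0.360462 + 0.735755) = 1.297767
p(1.9) ≈ 1.2978

1.2978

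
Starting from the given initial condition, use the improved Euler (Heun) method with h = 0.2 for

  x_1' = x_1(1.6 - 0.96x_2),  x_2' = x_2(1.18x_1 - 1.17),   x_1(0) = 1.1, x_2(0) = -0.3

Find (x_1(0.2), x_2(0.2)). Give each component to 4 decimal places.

1.5949, -0.3229

Heun on (x_1,x_2): k1 = f(t_n, state_n); k2 = f(t_n + h, state_n + h·k1); state_{n+1} = state_n + (h/2)·(k1 + k2).
0.000000: (1.100000, -0.300000)
  k1 = (2.076800, -0.038400)
  predictor → (1.515360, -0.307680)
  k2 = (2.872172, -0.190185)
  → (1.594897, -0.322858)
(x_1(0.2), x_2(0.2)) ≈ (1.5949, -0.3229)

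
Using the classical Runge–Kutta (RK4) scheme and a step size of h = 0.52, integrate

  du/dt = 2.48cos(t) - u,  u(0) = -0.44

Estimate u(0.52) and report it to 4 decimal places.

0.6924

RK4: k1 = f(t_n, u_n); k2 = f(t_n + h/2, u_n + (h/2)·k1); k3 = f(t_n + h/2, u_n + (h/2)·k2); k4 = f(t_n + h, u_n + h·k3); u_{n+1} = u_n + (h/6)·(k1 + 2k2 + 2k3 + k4).
t=0.000000, u=-0.440000:
  k1 = f(0.000000, -0.440000) = 2.920000
  k2 = f(0.260000, 0.319200) = 2.077447
  k3 = f(0.260000, 0.100136) = 2.296511
  k4 = f(0.520000, 0.754186) = 1.398006
  u ← -0.440000 + (0.52/6)·(k1 + 2k2 + 2k3 + k4) = 0.692380
u(0.52) ≈ 0.6924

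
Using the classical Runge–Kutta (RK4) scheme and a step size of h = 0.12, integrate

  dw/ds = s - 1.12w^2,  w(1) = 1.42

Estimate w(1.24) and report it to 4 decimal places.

RK4: k1 = f(s_n, w_n); k2 = f(s_n + h/2, w_n + (h/2)·k1); k3 = f(s_n + h/2, w_n + (h/2)·k2); k4 = f(s_n + h, w_n + h·k3); w_{n+1} = w_n + (h/6)·(k1 + 2k2 + 2k3 + k4).
s=1.000000, w=1.420000:
  k1 = f(1.000000, 1.420000) = -1.258368
  k2 = f(1.060000, 1.344498) = -0.964596
  k3 = f(1.060000, 1.362124) = -1.018028
  k4 = f(1.120000, 1.297837) = -0.766505
  w ← 1.420000 + (0.12/6)·(k1 + 2k2 + 2k3 + k4) = 1.300198
s=1.120000, w=1.300198:
  k1 = f(1.120000, 1.300198) = -0.773375
  k2 = f(1.180000, 1.253795) = -0.580642
  k3 = f(1.180000, 1.265359) = -0.613270
  k4 = f(1.240000, 1.226605) = -0.445108
  w ← 1.300198 + (0.12/6)·(k1 + 2k2 + 2k3 + k4) = 1.228071
w(1.24) ≈ 1.2281

1.2281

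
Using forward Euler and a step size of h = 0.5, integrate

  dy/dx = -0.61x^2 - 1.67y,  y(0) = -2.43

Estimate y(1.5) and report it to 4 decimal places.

-0.3285

Euler: y_{n+1} = y_n + h·f(x_n, y_n).
x=0.000000, y=-2.430000: f=4.058100 → y ← -2.430000 + 0.5·4.058100 = -0.400950
x=0.500000, y=-0.400950: f=0.517086 → y ← -0.400950 + 0.5·0.517086 = -0.142407
x=1.000000, y=-0.142407: f=-0.372181 → y ← -0.142407 + 0.5·(-0.372181) = -0.328497
y(1.5) ≈ -0.3285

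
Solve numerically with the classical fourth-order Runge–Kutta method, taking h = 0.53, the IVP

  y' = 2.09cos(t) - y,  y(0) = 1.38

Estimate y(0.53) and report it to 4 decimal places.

RK4: k1 = f(t_n, y_n); k2 = f(t_n + h/2, y_n + (h/2)·k1); k3 = f(t_n + h/2, y_n + (h/2)·k2); k4 = f(t_n + h, y_n + h·k3); y_{n+1} = y_n + (h/6)·(k1 + 2k2 + 2k3 + k4).
t=0.000000, y=1.380000:
  k1 = f(0.000000, 1.380000) = 0.710000
  k2 = f(0.265000, 1.568150) = 0.448893
  k3 = f(0.265000, 1.498957) = 0.518087
  k4 = f(0.530000, 1.654586) = 0.148681
  y ← 1.380000 + (0.53/6)·(k1 + 2k2 + 2k3 + k4) = 1.626683
y(0.53) ≈ 1.6267

1.6267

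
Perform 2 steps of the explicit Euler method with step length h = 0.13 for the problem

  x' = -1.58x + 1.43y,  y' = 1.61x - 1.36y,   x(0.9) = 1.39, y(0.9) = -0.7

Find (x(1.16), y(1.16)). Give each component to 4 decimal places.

0.7212, -0.0309

Euler on (x,y): x_{n+1} = x_n + h·x', y_{n+1} = y_n + h·y'.
0.900000: (1.390000, -0.700000); f=(-3.197200, 3.189900) → (0.974364, -0.285313)
1.030000: (0.974364, -0.285313); f=(-1.947493, 1.956752) → (0.721190, -0.030935)
(x(1.16), y(1.16)) ≈ (0.7212, -0.0309)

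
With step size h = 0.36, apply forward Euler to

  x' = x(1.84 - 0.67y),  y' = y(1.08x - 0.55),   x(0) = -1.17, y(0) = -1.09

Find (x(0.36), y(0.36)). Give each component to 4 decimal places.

Euler on (x,y): x_{n+1} = x_n + h·x', y_{n+1} = y_n + h·y'.
0.000000: (-1.170000, -1.090000); f=(-3.007251, 1.976824) → (-2.252610, -0.378343)
(x(0.36), y(0.36)) ≈ (-2.2526, -0.3783)

-2.2526, -0.3783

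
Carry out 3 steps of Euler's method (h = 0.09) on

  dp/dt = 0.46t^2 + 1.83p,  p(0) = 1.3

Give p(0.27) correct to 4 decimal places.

Euler: p_{n+1} = p_n + h·f(t_n, p_n).
t=0.000000, p=1.300000: f=2.379000 → p ← 1.300000 + 0.09·2.379000 = 1.514110
t=0.090000, p=1.514110: f=2.774547 → p ← 1.514110 + 0.09·2.774547 = 1.763819
t=0.180000, p=1.763819: f=3.242693 → p ← 1.763819 + 0.09·3.242693 = 2.055662
p(0.27) ≈ 2.0557

2.0557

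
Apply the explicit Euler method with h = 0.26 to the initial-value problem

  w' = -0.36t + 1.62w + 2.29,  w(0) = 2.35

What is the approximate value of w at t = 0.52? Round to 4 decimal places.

Euler: w_{n+1} = w_n + h·f(t_n, w_n).
t=0.000000, w=2.350000: f=6.097000 → w ← 2.350000 + 0.26·6.097000 = 3.935220
t=0.260000, w=3.935220: f=8.571456 → w ← 3.935220 + 0.26·8.571456 = 6.163799
w(0.52) ≈ 6.1638

6.1638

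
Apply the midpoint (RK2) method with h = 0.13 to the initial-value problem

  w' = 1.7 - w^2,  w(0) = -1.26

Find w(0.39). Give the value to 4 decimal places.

-1.1876

Midpoint: k1 = f(x_n, w_n); k2 = f(x_n + h/2, w_n + (h/2)·k1); w_{n+1} = w_n + h·k2.
x=0.000000, w=-1.260000:
  k1 = f(0.000000, -1.260000) = 0.112400
  k2 = f(0.065000, -1.252694) = 0.130758
  w ← -1.260000 + 0.13·0.130758 = -1.243001
x=0.130000, w=-1.243001:
  k1 = f(0.130000, -1.243001) = 0.154947
  k2 = f(0.195000, -1.232930) = 0.179884
  w ← -1.243001 + 0.13·0.179884 = -1.219617
x=0.260000, w=-1.219617:
  k1 = f(0.260000, -1.219617) = 0.212535
  k2 = f(0.325000, -1.205802) = 0.246042
  w ← -1.219617 + 0.13·0.246042 = -1.187631
w(0.39) ≈ -1.1876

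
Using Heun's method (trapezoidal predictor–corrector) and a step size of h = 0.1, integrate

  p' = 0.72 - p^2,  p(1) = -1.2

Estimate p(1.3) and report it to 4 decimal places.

-1.5224

Heun: k1 = f(s_n, p_n); k2 = f(s_n + h, p_n + h·k1); p_{n+1} = p_n + (h/2)·(k1 + k2).
s=1.000000, p=-1.200000:
  k1 = f(1.000000, -1.200000) = -0.720000
  k2 = f(1.100000, -1.272000) = -0.897984
  p ← -1.200000 + (0.1/2)·(-0.720000 + (-0.897984)) = -1.280899
s=1.100000, p=-1.280899:
  k1 = f(1.100000, -1.280899) = -0.920703
  k2 = f(1.200000, -1.372969) = -1.165045
  p ← -1.280899 + (0.1/2)·(-0.920703 + (-1.165045)) = -1.385187
s=1.200000, p=-1.385187:
  k1 = f(1.200000, -1.385187) = -1.198742
  k2 = f(1.300000, -1.505061) = -1.545208
  p ← -1.385187 + (0.1/2)·(-1.198742 + (-1.545208)) = -1.522384
p(1.3) ≈ -1.5224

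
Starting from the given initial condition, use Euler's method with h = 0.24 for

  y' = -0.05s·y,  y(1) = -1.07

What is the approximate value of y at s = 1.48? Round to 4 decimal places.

-1.0414

Euler: y_{n+1} = y_n + h·f(s_n, y_n).
s=1.000000, y=-1.070000: f=0.053500 → y ← -1.070000 + 0.24·0.053500 = -1.057160
s=1.240000, y=-1.057160: f=0.065544 → y ← -1.057160 + 0.24·0.065544 = -1.041429
y(1.48) ≈ -1.0414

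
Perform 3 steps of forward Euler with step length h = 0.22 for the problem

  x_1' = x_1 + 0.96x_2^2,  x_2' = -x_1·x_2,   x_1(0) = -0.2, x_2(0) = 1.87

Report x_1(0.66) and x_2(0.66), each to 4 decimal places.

2.3575, 1.2008

Euler on (x_1,x_2): x_1_{n+1} = x_1_n + h·x_1', x_2_{n+1} = x_2_n + h·x_2'.
0.000000: (-0.200000, 1.870000); f=(3.157024, 0.374000) → (0.494545, 1.952280)
0.220000: (0.494545, 1.952280); f=(4.153487, -0.965491) → (1.408312, 1.739872)
0.440000: (1.408312, 1.739872); f=(4.314381, -2.450283) → (2.357476, 1.200810)
(x_1(0.66), x_2(0.66)) ≈ (2.3575, 1.2008)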